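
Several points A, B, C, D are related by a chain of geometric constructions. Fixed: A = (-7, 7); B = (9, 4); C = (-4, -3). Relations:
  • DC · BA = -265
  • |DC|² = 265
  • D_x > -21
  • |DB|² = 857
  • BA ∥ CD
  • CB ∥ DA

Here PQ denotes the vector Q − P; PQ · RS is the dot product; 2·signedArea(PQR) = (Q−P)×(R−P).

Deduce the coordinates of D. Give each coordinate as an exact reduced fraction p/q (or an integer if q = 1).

1. D_x = -20  [CB ∥ DA ∩ BA ∥ CD]
2. D_y = 0  [CB ∥ DA ∩ BA ∥ CD]
   → D = (-20, 0)

D = (-20, 0)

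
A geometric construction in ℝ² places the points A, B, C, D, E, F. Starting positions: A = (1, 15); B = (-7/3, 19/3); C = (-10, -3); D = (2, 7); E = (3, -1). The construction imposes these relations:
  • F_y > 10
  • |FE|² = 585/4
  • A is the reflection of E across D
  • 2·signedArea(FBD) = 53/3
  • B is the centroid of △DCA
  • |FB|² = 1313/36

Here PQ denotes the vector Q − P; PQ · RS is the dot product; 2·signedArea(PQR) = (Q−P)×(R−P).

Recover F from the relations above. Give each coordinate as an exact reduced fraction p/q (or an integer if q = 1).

1. F_x = 3/2  [line -2/3·x + 13/3·y + -140/3 = 0 ∩ |FB|² = 1313/36]
2. F_y = 11  [line -2/3·x + 13/3·y + -140/3 = 0 ∩ |FB|² = 1313/36]
   → F = (3/2, 11)

F = (3/2, 11)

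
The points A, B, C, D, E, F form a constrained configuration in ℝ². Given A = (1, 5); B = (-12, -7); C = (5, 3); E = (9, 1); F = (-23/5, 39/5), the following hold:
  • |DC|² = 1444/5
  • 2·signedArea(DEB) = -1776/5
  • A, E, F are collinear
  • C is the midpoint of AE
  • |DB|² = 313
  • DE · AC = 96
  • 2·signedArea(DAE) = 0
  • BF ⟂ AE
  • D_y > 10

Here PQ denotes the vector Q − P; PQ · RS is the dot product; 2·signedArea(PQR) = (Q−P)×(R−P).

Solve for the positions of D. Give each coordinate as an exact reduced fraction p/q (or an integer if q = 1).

D = (-51/5, 53/5)

1. D_x = -51/5  [2·signedArea(DAE) = 0 ∩ DE · AC = 96]
2. D_y = 53/5  [2·signedArea(DAE) = 0 ∩ DE · AC = 96]
   → D = (-51/5, 53/5)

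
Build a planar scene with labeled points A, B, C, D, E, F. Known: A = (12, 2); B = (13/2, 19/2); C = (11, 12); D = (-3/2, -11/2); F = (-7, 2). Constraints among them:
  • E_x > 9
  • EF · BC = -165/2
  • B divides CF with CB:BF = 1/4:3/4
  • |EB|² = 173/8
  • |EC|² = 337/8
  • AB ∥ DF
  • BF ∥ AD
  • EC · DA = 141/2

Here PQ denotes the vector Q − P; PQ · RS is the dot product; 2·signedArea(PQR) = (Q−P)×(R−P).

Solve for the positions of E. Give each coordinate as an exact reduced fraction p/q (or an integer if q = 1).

E = (37/4, 23/4)

1. E_x = 37/4  [line -9/2·x + -5/2·y + 56 = 0 ∩ |EB|² = 173/8]
2. E_y = 23/4  [line -9/2·x + -5/2·y + 56 = 0 ∩ |EB|² = 173/8]
   → E = (37/4, 23/4)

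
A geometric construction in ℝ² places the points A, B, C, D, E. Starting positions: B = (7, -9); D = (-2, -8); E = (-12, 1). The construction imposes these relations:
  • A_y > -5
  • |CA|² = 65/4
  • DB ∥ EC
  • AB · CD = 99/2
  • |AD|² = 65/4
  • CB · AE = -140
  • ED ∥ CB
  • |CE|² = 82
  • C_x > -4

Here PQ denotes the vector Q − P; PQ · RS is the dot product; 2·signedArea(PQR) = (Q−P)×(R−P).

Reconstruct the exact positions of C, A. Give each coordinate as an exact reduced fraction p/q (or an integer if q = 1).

A = (-5/2, -4)
C = (-3, 0)

1. C_x = -3  [ED ∥ CB ∩ DB ∥ EC]
2. C_y = 0  [ED ∥ CB ∩ DB ∥ EC]
   → C = (-3, 0)
3. A_x = -5/2  [AB · CD = 99/2 ∩ CB · AE = -140]
4. A_y = -4  [AB · CD = 99/2 ∩ CB · AE = -140]
   → A = (-5/2, -4)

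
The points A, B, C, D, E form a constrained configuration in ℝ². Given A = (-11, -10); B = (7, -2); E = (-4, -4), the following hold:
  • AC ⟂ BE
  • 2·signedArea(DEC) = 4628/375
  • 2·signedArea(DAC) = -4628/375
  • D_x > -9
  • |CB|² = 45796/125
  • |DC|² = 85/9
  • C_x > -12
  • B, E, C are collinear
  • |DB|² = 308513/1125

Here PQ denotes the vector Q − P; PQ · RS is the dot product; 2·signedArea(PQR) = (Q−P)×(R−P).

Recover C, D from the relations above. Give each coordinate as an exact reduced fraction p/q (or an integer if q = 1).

C = (-1479/125, -678/125)
D = (-1118/125, -2428/375)

1. C_x = -1479/125  [B, E, C are collinear ∩ AC ⟂ BE]
2. C_y = -678/125  [B, E, C are collinear ∩ AC ⟂ BE]
   → C = (-1479/125, -678/125)
3. D_x = -1118/125  [2·signedArea(DAC) = -4628/375 ∩ 2·signedArea(DEC) = 4628/375]
4. D_y = -2428/375  [2·signedArea(DAC) = -4628/375 ∩ 2·signedArea(DEC) = 4628/375]
   → D = (-1118/125, -2428/375)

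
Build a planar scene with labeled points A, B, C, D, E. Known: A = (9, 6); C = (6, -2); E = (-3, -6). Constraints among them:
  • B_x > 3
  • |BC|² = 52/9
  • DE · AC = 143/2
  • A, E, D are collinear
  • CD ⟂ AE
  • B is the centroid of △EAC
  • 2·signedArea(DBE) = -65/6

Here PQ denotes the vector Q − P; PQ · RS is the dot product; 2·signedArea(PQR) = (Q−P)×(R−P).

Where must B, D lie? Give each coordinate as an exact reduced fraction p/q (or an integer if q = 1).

1. B_x = 4  [B is the centroid of △EAC]
2. B_y = -2/3  [B is the centroid of △EAC]
   → B = (4, -2/3)
3. D_x = 7/2  [A, E, D are collinear ∩ CD ⟂ AE]
4. D_y = 1/2  [A, E, D are collinear ∩ CD ⟂ AE]
   → D = (7/2, 1/2)

B = (4, -2/3)
D = (7/2, 1/2)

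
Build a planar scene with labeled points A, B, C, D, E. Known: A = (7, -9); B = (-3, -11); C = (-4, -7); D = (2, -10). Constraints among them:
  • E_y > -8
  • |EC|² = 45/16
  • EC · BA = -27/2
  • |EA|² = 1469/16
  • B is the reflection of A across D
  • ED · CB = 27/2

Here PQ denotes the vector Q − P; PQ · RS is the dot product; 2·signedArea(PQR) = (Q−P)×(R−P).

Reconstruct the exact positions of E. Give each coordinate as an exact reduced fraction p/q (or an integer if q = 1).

1. E_x = -5/2  [EC · BA = -27/2 ∩ ED · CB = 27/2]
2. E_y = -31/4  [EC · BA = -27/2 ∩ ED · CB = 27/2]
   → E = (-5/2, -31/4)

E = (-5/2, -31/4)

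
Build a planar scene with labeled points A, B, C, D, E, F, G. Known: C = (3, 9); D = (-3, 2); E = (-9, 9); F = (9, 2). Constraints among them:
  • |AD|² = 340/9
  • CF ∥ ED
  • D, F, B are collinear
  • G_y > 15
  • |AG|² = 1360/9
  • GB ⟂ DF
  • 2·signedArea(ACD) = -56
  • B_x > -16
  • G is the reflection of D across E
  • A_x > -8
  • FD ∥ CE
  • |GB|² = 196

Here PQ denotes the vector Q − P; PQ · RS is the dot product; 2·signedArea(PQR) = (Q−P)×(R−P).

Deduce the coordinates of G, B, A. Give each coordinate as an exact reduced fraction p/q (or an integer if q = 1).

1. G_x = -15  [G is the reflection of D across E]
2. G_y = 16  [G is the reflection of D across E]
   → G = (-15, 16)
3. B_x = -15  [D, F, B are collinear ∩ GB ⟂ DF]
4. B_y = 2  [D, F, B are collinear ∩ GB ⟂ DF]
   → B = (-15, 2)
5. A_x = -7  [line 7·x + -6·y + 89 = 0 ∩ |AD|² = 340/9]
6. A_y = 20/3  [line 7·x + -6·y + 89 = 0 ∩ |AD|² = 340/9]
   → A = (-7, 20/3)

A = (-7, 20/3)
B = (-15, 2)
G = (-15, 16)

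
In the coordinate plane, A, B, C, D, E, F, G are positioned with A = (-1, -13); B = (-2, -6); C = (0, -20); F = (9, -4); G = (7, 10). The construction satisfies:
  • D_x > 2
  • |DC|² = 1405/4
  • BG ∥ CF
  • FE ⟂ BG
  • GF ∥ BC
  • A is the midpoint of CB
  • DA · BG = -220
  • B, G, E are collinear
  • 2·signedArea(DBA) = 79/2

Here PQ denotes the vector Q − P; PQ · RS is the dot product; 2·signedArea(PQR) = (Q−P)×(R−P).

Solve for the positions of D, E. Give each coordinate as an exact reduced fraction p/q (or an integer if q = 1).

D = (3, -3/2)
E = (505/337, 74/337)

1. D_x = 3  [2·signedArea(DBA) = 79/2 ∩ DA · BG = -220]
2. D_y = -3/2  [2·signedArea(DBA) = 79/2 ∩ DA · BG = -220]
   → D = (3, -3/2)
3. E_x = 505/337  [B, G, E are collinear ∩ FE ⟂ BG]
4. E_y = 74/337  [B, G, E are collinear ∩ FE ⟂ BG]
   → E = (505/337, 74/337)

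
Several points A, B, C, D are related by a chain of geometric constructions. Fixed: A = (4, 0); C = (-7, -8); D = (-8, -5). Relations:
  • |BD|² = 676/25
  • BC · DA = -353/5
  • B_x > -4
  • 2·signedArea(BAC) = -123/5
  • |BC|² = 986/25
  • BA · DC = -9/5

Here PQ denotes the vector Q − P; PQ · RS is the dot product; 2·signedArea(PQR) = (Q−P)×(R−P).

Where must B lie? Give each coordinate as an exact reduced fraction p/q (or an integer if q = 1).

B = (-16/5, -3)

1. B_x = -16/5  [BA · DC = -9/5 ∩ 2·signedArea(BAC) = -123/5]
2. B_y = -3  [BA · DC = -9/5 ∩ 2·signedArea(BAC) = -123/5]
   → B = (-16/5, -3)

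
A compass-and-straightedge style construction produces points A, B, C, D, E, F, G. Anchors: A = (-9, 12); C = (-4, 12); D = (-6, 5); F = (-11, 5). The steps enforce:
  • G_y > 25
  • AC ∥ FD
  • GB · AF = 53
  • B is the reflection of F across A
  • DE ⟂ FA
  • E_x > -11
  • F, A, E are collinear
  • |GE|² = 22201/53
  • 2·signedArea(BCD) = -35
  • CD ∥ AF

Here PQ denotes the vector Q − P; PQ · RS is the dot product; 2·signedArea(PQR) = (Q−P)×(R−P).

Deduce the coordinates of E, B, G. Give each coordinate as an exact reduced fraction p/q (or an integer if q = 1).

1. E_x = -563/53  [F, A, E are collinear ∩ DE ⟂ FA]
2. E_y = 335/53  [F, A, E are collinear ∩ DE ⟂ FA]
   → E = (-563/53, 335/53)
3. B_x = -7  [B is the reflection of F across A]
4. B_y = 19  [B is the reflection of F across A]
   → B = (-7, 19)
5. G_x = -5  [line 2·x + 7·y + -172 = 0 ∩ |GE|² = 22201/53]
6. G_y = 26  [line 2·x + 7·y + -172 = 0 ∩ |GE|² = 22201/53]
   → G = (-5, 26)

B = (-7, 19)
E = (-563/53, 335/53)
G = (-5, 26)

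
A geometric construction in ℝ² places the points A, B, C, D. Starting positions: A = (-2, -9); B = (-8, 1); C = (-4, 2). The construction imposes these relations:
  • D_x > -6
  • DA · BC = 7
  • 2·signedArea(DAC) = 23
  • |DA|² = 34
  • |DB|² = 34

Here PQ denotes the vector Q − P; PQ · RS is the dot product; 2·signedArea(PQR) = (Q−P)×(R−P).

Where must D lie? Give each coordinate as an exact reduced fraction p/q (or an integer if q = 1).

D = (-5, -4)

1. D_x = -5  [2·signedArea(DAC) = 23 ∩ DA · BC = 7]
2. D_y = -4  [2·signedArea(DAC) = 23 ∩ DA · BC = 7]
   → D = (-5, -4)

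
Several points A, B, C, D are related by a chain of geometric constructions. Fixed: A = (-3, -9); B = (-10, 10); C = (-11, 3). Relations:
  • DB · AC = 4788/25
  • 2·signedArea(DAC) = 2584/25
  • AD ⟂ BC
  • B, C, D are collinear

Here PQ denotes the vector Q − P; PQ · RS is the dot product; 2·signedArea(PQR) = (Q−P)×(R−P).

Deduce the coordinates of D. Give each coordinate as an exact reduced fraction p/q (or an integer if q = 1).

D = (-313/25, -191/25)

1. D_x = -313/25  [B, C, D are collinear ∩ AD ⟂ BC]
2. D_y = -191/25  [B, C, D are collinear ∩ AD ⟂ BC]
   → D = (-313/25, -191/25)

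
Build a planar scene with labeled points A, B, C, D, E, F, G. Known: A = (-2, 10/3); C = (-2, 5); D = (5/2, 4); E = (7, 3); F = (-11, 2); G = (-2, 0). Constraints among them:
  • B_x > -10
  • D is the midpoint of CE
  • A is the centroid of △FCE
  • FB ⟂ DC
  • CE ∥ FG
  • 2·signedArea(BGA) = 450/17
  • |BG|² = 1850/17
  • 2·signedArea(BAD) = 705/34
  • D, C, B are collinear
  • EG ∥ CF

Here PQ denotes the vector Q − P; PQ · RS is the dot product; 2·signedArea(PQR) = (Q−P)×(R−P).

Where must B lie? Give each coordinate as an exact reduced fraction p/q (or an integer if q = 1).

B = (-169/17, 115/17)

1. B_x = -169/17  [D, C, B are collinear ∩ FB ⟂ DC]
2. B_y = 115/17  [D, C, B are collinear ∩ FB ⟂ DC]
   → B = (-169/17, 115/17)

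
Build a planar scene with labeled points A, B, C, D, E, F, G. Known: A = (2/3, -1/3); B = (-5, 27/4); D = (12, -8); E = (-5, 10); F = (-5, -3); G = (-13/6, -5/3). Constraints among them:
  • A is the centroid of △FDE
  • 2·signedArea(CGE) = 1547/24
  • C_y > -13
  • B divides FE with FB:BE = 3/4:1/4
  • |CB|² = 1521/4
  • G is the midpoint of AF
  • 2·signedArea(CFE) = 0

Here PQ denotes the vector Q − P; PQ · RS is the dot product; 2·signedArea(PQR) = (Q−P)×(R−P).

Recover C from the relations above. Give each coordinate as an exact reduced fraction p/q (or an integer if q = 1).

1. C_x = -5  [2·signedArea(CFE) = 0 ∩ 2·signedArea(CGE) = 1547/24]
2. C_y = -51/4  [2·signedArea(CFE) = 0 ∩ 2·signedArea(CGE) = 1547/24]
   → C = (-5, -51/4)

C = (-5, -51/4)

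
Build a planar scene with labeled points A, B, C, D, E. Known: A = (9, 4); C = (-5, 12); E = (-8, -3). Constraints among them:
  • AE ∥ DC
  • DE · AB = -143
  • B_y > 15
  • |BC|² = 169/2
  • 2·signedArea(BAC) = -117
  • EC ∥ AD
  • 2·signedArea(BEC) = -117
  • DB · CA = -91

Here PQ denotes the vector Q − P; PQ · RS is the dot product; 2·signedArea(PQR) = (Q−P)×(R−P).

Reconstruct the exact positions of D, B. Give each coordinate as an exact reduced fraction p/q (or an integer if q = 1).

1. D_x = 12  [AE ∥ DC ∩ EC ∥ AD]
2. D_y = 19  [AE ∥ DC ∩ EC ∥ AD]
   → D = (12, 19)
3. B_x = 7/2  [2·signedArea(BAC) = -117 ∩ DB · CA = -91]
4. B_y = 31/2  [2·signedArea(BAC) = -117 ∩ DB · CA = -91]
   → B = (7/2, 31/2)

B = (7/2, 31/2)
D = (12, 19)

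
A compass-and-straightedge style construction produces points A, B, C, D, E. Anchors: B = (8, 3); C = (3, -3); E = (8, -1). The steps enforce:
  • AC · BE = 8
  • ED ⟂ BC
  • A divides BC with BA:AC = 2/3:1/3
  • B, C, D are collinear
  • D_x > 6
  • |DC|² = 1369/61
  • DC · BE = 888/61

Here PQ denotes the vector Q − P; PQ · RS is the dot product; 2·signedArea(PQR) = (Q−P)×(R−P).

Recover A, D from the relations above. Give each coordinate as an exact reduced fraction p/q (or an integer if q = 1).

A = (14/3, -1)
D = (368/61, 39/61)

1. A_x = 14/3  [A divides BC with BA:AC = 2/3:1/3]
2. A_y = -1  [A divides BC with BA:AC = 2/3:1/3]
   → A = (14/3, -1)
3. D_x = 368/61  [B, C, D are collinear ∩ ED ⟂ BC]
4. D_y = 39/61  [B, C, D are collinear ∩ ED ⟂ BC]
   → D = (368/61, 39/61)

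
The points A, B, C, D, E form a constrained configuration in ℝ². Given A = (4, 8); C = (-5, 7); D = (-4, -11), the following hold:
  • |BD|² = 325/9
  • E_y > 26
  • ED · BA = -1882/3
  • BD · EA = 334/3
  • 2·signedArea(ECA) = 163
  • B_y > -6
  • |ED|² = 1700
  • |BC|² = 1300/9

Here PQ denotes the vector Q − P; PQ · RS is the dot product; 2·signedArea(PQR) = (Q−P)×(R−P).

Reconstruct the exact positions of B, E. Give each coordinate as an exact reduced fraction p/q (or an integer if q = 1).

B = (-13/3, -5)
E = (12, 27)

1. E_x = 12  [line -1·x + 9·y + -231 = 0 ∩ |ED|² = 1700]
2. E_y = 27  [line -1·x + 9·y + -231 = 0 ∩ |ED|² = 1700]
   → E = (12, 27)
3. B_x = -13/3  [line 8·x + 19·y + 389/3 = 0 ∩ |BD|² = 325/9]
4. B_y = -5  [line 8·x + 19·y + 389/3 = 0 ∩ |BD|² = 325/9]
   → B = (-13/3, -5)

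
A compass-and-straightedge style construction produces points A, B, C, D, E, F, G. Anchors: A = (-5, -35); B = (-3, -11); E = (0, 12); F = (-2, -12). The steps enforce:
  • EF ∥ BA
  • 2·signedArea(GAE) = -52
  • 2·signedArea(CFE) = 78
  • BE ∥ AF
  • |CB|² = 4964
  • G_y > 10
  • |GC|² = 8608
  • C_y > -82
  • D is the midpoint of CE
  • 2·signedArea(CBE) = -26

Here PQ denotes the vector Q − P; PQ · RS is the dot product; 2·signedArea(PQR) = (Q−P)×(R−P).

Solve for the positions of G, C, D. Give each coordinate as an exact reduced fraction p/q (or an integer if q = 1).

C = (-11, -81)
D = (-11/2, -69/2)
G = (1, 11)

1. C_x = -11  [2·signedArea(CFE) = 78 ∩ 2·signedArea(CBE) = -26]
2. C_y = -81  [2·signedArea(CFE) = 78 ∩ 2·signedArea(CBE) = -26]
   → C = (-11, -81)
3. D_x = -11/2  [D is the midpoint of CE]
4. D_y = -69/2  [D is the midpoint of CE]
   → D = (-11/2, -69/2)
5. G_x = 1  [line -47·x + 5·y + -8 = 0 ∩ |GC|² = 8608]
6. G_y = 11  [line -47·x + 5·y + -8 = 0 ∩ |GC|² = 8608]
   → G = (1, 11)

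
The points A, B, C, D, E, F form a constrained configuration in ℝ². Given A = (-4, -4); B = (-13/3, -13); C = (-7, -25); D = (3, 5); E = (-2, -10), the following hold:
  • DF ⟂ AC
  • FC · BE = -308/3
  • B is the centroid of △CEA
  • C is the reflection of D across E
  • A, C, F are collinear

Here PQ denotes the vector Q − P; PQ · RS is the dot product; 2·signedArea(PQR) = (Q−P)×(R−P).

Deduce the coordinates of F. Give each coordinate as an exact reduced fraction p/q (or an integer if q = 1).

F = (-13/5, 29/5)

1. F_x = -13/5  [A, C, F are collinear ∩ DF ⟂ AC]
2. F_y = 29/5  [A, C, F are collinear ∩ DF ⟂ AC]
   → F = (-13/5, 29/5)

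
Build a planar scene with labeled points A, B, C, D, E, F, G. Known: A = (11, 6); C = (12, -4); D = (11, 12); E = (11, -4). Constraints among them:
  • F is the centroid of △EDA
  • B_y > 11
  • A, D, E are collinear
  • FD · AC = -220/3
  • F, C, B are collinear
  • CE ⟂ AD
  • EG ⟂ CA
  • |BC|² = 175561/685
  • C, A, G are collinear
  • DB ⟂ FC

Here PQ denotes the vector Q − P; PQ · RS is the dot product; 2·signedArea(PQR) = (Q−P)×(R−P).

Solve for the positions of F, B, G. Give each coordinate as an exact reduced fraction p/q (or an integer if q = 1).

1. F_x = 11  [F is the centroid of △EDA]
2. F_y = 14/3  [F is the centroid of △EDA]
   → F = (11, 14/3)
3. B_x = 6963/685  [F, C, B are collinear ∩ DB ⟂ FC]
4. B_y = 8154/685  [F, C, B are collinear ∩ DB ⟂ FC]
   → B = (6963/685, 8154/685)
5. G_x = 1211/101  [C, A, G are collinear ∩ EG ⟂ CA]
6. G_y = -394/101  [C, A, G are collinear ∩ EG ⟂ CA]
   → G = (1211/101, -394/101)

B = (6963/685, 8154/685)
F = (11, 14/3)
G = (1211/101, -394/101)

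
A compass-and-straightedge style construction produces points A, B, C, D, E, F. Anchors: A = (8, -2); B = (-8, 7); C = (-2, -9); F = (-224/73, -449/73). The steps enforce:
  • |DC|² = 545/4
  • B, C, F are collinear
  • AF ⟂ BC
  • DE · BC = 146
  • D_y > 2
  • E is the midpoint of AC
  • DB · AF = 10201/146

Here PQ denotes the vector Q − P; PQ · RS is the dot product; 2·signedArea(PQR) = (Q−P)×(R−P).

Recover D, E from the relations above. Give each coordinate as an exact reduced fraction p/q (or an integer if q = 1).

1. D_x = 0  [line 808/73·x + 303/73·y + -1515/146 = 0 ∩ |DC|² = 545/4]
2. D_y = 5/2  [line 808/73·x + 303/73·y + -1515/146 = 0 ∩ |DC|² = 545/4]
   → D = (0, 5/2)
3. E_x = 3  [DE · BC = 146 ∩ E is the midpoint of AC]
4. E_y = -11/2  [DE · BC = 146 ∩ E is the midpoint of AC]
   → E = (3, -11/2)

D = (0, 5/2)
E = (3, -11/2)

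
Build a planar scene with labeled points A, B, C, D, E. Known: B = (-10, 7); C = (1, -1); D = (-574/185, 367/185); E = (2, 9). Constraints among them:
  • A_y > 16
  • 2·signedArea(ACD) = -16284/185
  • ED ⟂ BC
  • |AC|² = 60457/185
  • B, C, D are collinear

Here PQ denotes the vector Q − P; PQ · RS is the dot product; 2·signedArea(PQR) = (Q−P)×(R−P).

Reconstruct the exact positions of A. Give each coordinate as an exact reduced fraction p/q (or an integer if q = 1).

1. A_x = 1314/185  [line -552/185·x + -759/185·y + 16077/185 = 0 ∩ |AC|² = 60457/185]
2. A_y = 2963/185  [line -552/185·x + -759/185·y + 16077/185 = 0 ∩ |AC|² = 60457/185]
   → A = (1314/185, 2963/185)

A = (1314/185, 2963/185)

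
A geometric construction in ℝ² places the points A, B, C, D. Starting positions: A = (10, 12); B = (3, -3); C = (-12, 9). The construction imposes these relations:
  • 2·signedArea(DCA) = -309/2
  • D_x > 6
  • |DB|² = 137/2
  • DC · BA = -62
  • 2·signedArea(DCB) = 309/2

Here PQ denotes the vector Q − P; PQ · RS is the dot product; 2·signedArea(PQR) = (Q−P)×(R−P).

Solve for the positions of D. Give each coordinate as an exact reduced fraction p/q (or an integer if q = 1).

1. D_x = 13/2  [DC · BA = -62 ∩ 2·signedArea(DCB) = 309/2]
2. D_y = 9/2  [DC · BA = -62 ∩ 2·signedArea(DCB) = 309/2]
   → D = (13/2, 9/2)

D = (13/2, 9/2)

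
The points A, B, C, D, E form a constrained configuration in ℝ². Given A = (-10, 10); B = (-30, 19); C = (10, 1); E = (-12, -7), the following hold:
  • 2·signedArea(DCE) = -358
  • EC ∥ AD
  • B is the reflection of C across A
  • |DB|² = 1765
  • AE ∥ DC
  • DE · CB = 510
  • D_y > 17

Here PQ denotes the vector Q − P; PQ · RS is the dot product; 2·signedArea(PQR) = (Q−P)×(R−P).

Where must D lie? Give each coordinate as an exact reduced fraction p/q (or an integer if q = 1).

1. D_x = 12  [AE ∥ DC ∩ EC ∥ AD]
2. D_y = 18  [AE ∥ DC ∩ EC ∥ AD]
   → D = (12, 18)

D = (12, 18)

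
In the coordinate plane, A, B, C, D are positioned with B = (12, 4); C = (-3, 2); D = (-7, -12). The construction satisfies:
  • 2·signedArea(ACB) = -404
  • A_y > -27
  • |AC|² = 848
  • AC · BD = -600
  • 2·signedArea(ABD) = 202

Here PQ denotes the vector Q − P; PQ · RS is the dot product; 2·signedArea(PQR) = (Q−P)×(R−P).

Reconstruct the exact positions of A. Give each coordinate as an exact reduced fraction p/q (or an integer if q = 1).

1. A_x = -11  [AC · BD = -600 ∩ 2·signedArea(ACB) = -404]
2. A_y = -26  [AC · BD = -600 ∩ 2·signedArea(ACB) = -404]
   → A = (-11, -26)

A = (-11, -26)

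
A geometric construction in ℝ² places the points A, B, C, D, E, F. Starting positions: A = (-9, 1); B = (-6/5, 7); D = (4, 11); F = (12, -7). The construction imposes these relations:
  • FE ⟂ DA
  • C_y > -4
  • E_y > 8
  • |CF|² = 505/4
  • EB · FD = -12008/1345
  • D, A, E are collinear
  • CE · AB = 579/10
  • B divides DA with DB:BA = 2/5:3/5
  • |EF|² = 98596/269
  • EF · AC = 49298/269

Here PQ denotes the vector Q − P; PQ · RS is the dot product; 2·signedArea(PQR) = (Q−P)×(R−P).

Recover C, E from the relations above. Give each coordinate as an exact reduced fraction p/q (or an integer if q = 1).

C = (3/2, -3)
E = (88/269, 2199/269)

1. E_x = 88/269  [D, A, E are collinear ∩ FE ⟂ DA]
2. E_y = 2199/269  [D, A, E are collinear ∩ FE ⟂ DA]
   → E = (88/269, 2199/269)
3. C_x = 3/2  [CE · AB = 579/10 ∩ EF · AC = 49298/269]
4. C_y = -3  [CE · AB = 579/10 ∩ EF · AC = 49298/269]
   → C = (3/2, -3)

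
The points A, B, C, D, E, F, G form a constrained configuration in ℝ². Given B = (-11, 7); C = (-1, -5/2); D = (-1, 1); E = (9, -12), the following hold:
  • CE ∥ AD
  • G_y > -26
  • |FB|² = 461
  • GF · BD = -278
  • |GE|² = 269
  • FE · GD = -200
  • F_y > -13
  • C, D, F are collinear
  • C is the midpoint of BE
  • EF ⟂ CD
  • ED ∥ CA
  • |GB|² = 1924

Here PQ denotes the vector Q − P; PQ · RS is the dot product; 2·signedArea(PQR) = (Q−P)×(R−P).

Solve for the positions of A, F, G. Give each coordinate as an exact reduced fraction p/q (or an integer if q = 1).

1. A_x = -11  [CE ∥ AD ∩ ED ∥ CA]
2. A_y = 21/2  [CE ∥ AD ∩ ED ∥ CA]
   → A = (-11, 21/2)
3. F_x = -1  [C, D, F are collinear ∩ EF ⟂ CD]
4. F_y = -12  [C, D, F are collinear ∩ EF ⟂ CD]
   → F = (-1, -12)
5. G_x = 19  [GF · BD = -278 ∩ FE · GD = -200]
6. G_y = -25  [GF · BD = -278 ∩ FE · GD = -200]
   → G = (19, -25)

A = (-11, 21/2)
F = (-1, -12)
G = (19, -25)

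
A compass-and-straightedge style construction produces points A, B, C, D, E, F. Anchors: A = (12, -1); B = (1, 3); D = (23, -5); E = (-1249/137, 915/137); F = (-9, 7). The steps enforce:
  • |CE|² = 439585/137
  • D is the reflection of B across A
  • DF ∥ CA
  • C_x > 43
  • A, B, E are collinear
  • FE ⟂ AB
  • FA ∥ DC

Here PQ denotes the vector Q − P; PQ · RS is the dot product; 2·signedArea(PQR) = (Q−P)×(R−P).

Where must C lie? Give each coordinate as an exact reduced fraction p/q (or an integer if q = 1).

1. C_x = 44  [DF ∥ CA ∩ FA ∥ DC]
2. C_y = -13  [DF ∥ CA ∩ FA ∥ DC]
   → C = (44, -13)

C = (44, -13)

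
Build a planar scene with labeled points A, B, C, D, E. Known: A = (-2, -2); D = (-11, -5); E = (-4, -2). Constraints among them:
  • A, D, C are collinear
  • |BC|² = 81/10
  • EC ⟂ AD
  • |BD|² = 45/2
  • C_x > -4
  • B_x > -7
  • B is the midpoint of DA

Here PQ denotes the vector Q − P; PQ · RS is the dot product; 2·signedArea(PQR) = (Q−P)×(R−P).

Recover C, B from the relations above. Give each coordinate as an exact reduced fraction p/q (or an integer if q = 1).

B = (-13/2, -7/2)
C = (-19/5, -13/5)

1. C_x = -19/5  [A, D, C are collinear ∩ EC ⟂ AD]
2. C_y = -13/5  [A, D, C are collinear ∩ EC ⟂ AD]
   → C = (-19/5, -13/5)
3. B_x = -13/2  [B is the midpoint of DA]
4. B_y = -7/2  [B is the midpoint of DA]
   → B = (-13/2, -7/2)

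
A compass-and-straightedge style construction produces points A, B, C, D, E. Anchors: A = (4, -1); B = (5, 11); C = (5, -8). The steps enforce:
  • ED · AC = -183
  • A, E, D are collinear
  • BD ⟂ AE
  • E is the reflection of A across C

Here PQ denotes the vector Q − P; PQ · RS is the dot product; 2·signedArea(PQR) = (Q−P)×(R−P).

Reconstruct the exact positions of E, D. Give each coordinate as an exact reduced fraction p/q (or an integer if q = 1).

1. E_x = 6  [E is the reflection of A across C]
2. E_y = -15  [E is the reflection of A across C]
   → E = (6, -15)
3. D_x = 117/50  [A, E, D are collinear ∩ BD ⟂ AE]
4. D_y = 531/50  [A, E, D are collinear ∩ BD ⟂ AE]
   → D = (117/50, 531/50)

D = (117/50, 531/50)
E = (6, -15)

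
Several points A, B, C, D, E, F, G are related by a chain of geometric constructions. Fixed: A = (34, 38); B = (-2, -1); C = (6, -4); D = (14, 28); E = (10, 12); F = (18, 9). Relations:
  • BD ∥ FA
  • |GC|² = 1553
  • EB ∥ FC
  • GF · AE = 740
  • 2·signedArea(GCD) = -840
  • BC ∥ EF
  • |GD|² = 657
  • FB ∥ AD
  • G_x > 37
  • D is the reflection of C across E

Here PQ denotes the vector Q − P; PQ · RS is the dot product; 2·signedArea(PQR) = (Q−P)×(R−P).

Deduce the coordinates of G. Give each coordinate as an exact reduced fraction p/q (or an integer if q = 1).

1. G_x = 38  [2·signedArea(GCD) = -840 ∩ GF · AE = 740]
2. G_y = 19  [2·signedArea(GCD) = -840 ∩ GF · AE = 740]
   → G = (38, 19)

G = (38, 19)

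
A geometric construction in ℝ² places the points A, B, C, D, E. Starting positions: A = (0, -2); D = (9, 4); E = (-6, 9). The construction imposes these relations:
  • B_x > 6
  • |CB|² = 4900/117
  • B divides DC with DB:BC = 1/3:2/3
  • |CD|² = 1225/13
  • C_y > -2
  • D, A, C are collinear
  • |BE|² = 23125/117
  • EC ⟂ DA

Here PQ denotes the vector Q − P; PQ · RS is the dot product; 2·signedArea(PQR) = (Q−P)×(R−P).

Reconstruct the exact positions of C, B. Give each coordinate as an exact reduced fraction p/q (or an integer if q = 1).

B = (82/13, 86/39)
C = (12/13, -18/13)

1. C_x = 12/13  [D, A, C are collinear ∩ EC ⟂ DA]
2. C_y = -18/13  [D, A, C are collinear ∩ EC ⟂ DA]
   → C = (12/13, -18/13)
3. B_x = 82/13  [B divides DC with DB:BC = 1/3:2/3]
4. B_y = 86/39  [B divides DC with DB:BC = 1/3:2/3]
   → B = (82/13, 86/39)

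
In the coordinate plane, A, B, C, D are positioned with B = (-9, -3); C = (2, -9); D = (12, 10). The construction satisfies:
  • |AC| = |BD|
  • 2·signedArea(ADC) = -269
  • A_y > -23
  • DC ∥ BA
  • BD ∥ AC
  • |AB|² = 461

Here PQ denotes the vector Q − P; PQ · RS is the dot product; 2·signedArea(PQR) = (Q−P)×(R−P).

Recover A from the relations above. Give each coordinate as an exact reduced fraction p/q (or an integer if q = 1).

A = (-19, -22)

1. A_x = -19  [BD ∥ AC ∩ DC ∥ BA]
2. A_y = -22  [BD ∥ AC ∩ DC ∥ BA]
   → A = (-19, -22)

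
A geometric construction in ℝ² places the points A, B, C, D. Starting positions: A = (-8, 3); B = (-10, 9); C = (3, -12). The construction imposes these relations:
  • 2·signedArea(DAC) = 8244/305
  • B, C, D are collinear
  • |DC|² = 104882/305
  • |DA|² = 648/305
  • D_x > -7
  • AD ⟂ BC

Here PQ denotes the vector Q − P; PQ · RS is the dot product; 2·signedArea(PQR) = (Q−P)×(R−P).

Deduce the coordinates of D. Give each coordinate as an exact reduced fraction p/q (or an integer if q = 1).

D = (-2062/305, 1149/305)

1. D_x = -2062/305  [B, C, D are collinear ∩ AD ⟂ BC]
2. D_y = 1149/305  [B, C, D are collinear ∩ AD ⟂ BC]
   → D = (-2062/305, 1149/305)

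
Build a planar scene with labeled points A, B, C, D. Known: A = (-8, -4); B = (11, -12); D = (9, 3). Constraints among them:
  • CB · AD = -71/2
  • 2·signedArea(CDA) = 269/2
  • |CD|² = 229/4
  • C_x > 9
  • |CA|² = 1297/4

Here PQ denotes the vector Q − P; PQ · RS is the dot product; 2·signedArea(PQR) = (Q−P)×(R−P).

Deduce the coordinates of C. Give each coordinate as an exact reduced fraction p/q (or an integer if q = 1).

C = (10, -9/2)

1. C_x = 10  [2·signedArea(CDA) = 269/2 ∩ CB · AD = -71/2]
2. C_y = -9/2  [2·signedArea(CDA) = 269/2 ∩ CB · AD = -71/2]
   → C = (10, -9/2)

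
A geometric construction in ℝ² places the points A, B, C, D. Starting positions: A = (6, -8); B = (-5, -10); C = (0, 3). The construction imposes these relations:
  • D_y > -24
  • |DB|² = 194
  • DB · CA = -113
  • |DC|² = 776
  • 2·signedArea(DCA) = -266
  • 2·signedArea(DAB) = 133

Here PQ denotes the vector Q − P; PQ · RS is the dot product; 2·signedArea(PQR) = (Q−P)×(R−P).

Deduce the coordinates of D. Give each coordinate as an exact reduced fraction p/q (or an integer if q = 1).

D = (-10, -23)

1. D_x = -10  [2·signedArea(DAB) = 133 ∩ 2·signedArea(DCA) = -266]
2. D_y = -23  [2·signedArea(DAB) = 133 ∩ 2·signedArea(DCA) = -266]
   → D = (-10, -23)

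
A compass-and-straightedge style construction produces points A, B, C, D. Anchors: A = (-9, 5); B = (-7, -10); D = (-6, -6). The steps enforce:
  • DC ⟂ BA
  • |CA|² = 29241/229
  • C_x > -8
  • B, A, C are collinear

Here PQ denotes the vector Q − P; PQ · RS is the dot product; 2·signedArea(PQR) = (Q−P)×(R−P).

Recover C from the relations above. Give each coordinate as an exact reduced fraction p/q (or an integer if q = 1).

C = (-1719/229, -1420/229)

1. C_x = -1719/229  [B, A, C are collinear ∩ DC ⟂ BA]
2. C_y = -1420/229  [B, A, C are collinear ∩ DC ⟂ BA]
   → C = (-1719/229, -1420/229)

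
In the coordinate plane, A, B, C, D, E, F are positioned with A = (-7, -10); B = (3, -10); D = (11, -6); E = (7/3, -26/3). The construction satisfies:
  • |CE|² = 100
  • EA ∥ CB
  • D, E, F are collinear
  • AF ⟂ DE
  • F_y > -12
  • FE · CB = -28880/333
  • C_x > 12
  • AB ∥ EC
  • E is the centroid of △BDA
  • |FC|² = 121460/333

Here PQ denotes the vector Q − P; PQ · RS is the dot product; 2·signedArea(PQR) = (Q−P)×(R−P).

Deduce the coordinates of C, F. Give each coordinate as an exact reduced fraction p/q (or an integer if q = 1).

C = (37/3, -26/3)
F = (-243/37, -422/37)

1. C_x = 37/3  [EA ∥ CB ∩ AB ∥ EC]
2. C_y = -26/3  [EA ∥ CB ∩ AB ∥ EC]
   → C = (37/3, -26/3)
3. F_x = -243/37  [D, E, F are collinear ∩ AF ⟂ DE]
4. F_y = -422/37  [D, E, F are collinear ∩ AF ⟂ DE]
   → F = (-243/37, -422/37)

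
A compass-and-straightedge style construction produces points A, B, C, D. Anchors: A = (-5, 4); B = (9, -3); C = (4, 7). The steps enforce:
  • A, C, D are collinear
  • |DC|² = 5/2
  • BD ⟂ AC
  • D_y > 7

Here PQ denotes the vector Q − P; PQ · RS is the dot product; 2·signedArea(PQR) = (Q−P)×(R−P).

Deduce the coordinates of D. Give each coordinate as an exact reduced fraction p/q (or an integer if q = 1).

1. D_x = 11/2  [A, C, D are collinear ∩ BD ⟂ AC]
2. D_y = 15/2  [A, C, D are collinear ∩ BD ⟂ AC]
   → D = (11/2, 15/2)

D = (11/2, 15/2)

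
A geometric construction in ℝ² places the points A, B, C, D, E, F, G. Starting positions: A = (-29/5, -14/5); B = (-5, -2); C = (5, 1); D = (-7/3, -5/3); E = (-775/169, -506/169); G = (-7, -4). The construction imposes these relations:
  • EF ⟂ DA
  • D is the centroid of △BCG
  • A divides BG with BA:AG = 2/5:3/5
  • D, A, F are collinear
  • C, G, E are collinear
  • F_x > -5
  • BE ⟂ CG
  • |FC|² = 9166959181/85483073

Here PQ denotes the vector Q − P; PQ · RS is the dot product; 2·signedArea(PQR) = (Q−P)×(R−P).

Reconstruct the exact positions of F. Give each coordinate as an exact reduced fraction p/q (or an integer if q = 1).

1. F_x = -185221/38909  [D, A, F are collinear ∩ EF ⟂ DA]
2. F_y = -1244370/505817  [D, A, F are collinear ∩ EF ⟂ DA]
   → F = (-185221/38909, -1244370/505817)

F = (-185221/38909, -1244370/505817)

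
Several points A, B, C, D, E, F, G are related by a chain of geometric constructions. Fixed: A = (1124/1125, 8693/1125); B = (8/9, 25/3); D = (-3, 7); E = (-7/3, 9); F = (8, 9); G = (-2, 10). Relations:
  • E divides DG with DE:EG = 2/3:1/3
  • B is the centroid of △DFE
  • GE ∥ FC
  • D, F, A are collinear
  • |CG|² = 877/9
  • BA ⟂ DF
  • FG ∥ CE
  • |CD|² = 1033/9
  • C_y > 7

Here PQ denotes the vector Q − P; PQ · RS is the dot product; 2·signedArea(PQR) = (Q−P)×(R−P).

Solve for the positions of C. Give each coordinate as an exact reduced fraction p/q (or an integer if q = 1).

1. C_x = 23/3  [FG ∥ CE ∩ GE ∥ FC]
2. C_y = 8  [FG ∥ CE ∩ GE ∥ FC]
   → C = (23/3, 8)

C = (23/3, 8)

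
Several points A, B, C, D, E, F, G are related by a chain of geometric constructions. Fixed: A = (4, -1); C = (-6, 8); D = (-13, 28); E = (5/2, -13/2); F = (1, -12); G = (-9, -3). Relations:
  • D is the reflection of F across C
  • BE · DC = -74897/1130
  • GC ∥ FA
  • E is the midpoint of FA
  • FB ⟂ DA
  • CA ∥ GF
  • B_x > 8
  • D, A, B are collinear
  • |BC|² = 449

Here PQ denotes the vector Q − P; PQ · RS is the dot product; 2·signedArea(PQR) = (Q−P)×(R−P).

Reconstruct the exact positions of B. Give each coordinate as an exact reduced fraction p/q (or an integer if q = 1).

1. B_x = 4538/565  [D, A, B are collinear ∩ FB ⟂ DA]
2. B_y = -4451/565  [D, A, B are collinear ∩ FB ⟂ DA]
   → B = (4538/565, -4451/565)

B = (4538/565, -4451/565)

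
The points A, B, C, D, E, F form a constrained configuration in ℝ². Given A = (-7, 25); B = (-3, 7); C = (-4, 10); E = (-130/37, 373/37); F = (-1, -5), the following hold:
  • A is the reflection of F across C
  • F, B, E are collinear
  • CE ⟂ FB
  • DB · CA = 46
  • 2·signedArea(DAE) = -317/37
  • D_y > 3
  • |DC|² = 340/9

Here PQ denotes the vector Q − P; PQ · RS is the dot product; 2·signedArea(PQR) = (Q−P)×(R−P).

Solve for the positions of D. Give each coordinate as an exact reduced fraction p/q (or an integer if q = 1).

D = (-8/3, 4)

1. D_x = -8/3  [2·signedArea(DAE) = -317/37 ∩ DB · CA = 46]
2. D_y = 4  [2·signedArea(DAE) = -317/37 ∩ DB · CA = 46]
   → D = (-8/3, 4)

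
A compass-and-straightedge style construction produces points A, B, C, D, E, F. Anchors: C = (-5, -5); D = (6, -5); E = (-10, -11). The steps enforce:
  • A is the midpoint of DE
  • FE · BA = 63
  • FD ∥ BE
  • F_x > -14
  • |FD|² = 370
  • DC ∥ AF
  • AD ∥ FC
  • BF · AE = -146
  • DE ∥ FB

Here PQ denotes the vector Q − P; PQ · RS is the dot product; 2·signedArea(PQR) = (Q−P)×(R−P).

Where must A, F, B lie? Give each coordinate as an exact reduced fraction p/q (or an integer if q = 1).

1. A_x = -2  [A is the midpoint of DE]
2. A_y = -8  [A is the midpoint of DE]
   → A = (-2, -8)
3. F_x = -13  [AD ∥ FC ∩ DC ∥ AF]
4. F_y = -8  [AD ∥ FC ∩ DC ∥ AF]
   → F = (-13, -8)
5. B_x = -29  [FD ∥ BE ∩ DE ∥ FB]
6. B_y = -14  [FD ∥ BE ∩ DE ∥ FB]
   → B = (-29, -14)

A = (-2, -8)
B = (-29, -14)
F = (-13, -8)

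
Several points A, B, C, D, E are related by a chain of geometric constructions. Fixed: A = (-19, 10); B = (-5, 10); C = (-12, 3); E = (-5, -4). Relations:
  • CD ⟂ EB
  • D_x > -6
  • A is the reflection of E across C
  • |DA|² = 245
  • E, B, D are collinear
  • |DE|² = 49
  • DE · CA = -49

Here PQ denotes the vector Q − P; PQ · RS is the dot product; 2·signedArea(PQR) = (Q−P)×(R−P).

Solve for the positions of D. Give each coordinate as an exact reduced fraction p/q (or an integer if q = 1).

D = (-5, 3)

1. D_x = -5  [E, B, D are collinear ∩ CD ⟂ EB]
2. D_y = 3  [E, B, D are collinear ∩ CD ⟂ EB]
   → D = (-5, 3)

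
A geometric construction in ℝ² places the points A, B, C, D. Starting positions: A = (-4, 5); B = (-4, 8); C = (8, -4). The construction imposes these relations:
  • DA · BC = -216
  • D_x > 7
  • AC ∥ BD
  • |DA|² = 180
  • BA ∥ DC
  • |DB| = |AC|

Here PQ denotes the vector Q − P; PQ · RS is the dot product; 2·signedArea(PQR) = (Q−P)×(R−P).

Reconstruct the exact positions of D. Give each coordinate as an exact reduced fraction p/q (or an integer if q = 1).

1. D_x = 8  [BA ∥ DC ∩ AC ∥ BD]
2. D_y = -1  [BA ∥ DC ∩ AC ∥ BD]
   → D = (8, -1)

D = (8, -1)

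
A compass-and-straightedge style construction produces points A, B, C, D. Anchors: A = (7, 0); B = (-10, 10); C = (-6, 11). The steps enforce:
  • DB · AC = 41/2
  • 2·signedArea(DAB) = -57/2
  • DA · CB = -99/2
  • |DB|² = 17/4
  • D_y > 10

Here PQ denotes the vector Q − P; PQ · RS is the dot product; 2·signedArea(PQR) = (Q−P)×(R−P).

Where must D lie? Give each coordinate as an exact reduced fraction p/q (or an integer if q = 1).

1. D_x = -8  [DB · AC = 41/2 ∩ 2·signedArea(DAB) = -57/2]
2. D_y = 21/2  [DB · AC = 41/2 ∩ 2·signedArea(DAB) = -57/2]
   → D = (-8, 21/2)

D = (-8, 21/2)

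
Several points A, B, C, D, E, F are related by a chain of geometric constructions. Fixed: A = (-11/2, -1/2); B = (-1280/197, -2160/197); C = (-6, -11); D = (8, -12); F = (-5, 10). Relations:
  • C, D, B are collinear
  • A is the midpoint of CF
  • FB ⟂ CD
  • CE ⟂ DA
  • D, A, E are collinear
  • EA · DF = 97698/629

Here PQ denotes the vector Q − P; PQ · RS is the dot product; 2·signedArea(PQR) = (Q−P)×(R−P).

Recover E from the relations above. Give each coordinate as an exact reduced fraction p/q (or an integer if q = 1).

1. E_x = -763/1258  [D, A, E are collinear ∩ CE ⟂ DA]
2. E_y = -5873/1258  [D, A, E are collinear ∩ CE ⟂ DA]
   → E = (-763/1258, -5873/1258)

E = (-763/1258, -5873/1258)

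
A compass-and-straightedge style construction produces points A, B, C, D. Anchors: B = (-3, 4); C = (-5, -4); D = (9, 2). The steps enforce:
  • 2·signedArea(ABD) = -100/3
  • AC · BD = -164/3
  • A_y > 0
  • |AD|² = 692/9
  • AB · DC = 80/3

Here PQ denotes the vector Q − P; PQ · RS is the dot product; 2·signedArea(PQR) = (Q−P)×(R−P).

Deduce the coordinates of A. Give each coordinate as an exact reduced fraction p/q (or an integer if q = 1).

A = (1/3, 2/3)

1. A_x = 1/3  [2·signedArea(ABD) = -100/3 ∩ AB · DC = 80/3]
2. A_y = 2/3  [2·signedArea(ABD) = -100/3 ∩ AB · DC = 80/3]
   → A = (1/3, 2/3)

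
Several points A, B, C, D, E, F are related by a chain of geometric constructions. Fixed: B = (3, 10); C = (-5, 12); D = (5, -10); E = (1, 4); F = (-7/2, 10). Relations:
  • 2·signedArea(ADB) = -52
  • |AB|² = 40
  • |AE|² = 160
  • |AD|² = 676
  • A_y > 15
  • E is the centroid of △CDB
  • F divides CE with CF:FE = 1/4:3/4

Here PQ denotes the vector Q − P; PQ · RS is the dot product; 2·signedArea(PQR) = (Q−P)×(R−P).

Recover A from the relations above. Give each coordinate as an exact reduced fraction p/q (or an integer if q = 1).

A = (5, 16)

1. A_x = 5  [line -20·x + -2·y + 132 = 0 ∩ |AD|² = 676]
2. A_y = 16  [line -20·x + -2·y + 132 = 0 ∩ |AD|² = 676]
   → A = (5, 16)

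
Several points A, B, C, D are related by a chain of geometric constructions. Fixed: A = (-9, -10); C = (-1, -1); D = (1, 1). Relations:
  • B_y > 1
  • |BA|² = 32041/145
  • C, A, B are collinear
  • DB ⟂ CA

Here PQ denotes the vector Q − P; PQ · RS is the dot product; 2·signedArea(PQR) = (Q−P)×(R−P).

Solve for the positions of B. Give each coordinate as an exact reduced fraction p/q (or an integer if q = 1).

1. B_x = 127/145  [C, A, B are collinear ∩ DB ⟂ CA]
2. B_y = 161/145  [C, A, B are collinear ∩ DB ⟂ CA]
   → B = (127/145, 161/145)

B = (127/145, 161/145)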